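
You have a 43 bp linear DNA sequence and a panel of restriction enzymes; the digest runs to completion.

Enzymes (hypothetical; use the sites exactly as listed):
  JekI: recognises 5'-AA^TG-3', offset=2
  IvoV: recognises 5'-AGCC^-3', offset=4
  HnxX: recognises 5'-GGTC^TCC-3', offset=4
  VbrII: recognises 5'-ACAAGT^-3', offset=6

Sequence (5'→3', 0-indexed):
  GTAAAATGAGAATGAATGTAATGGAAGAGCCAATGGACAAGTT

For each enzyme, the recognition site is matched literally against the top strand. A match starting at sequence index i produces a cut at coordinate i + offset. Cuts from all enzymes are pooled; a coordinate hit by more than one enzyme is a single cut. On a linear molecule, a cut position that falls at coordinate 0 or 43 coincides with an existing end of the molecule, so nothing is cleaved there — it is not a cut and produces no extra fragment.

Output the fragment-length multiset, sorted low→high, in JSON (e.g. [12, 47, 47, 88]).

[1,2,4,5,6,6,9,10]

Site scan:
  JekI AATG/2: at [4, 10, 14, 19, 31] ⇒ [6, 12, 16, 21, 33]
  IvoV AGCC/4: at [27] ⇒ [31]
  HnxX (GGTCTCC, off=4): no sites
  VbrII ACAAGT/6: at [36] ⇒ [42]

All cut coordinates (distinct, sorted): [6, 12, 16, 21, 31, 33, 42]

Fragment lengths:
  [0,6): 6 bp
  [6,12): 6 bp
  [12,16): 4 bp
  [16,21): 5 bp
  [21,31): 10 bp
  [31,33): 2 bp
  [33,42): 9 bp
  [42,43): 1 bp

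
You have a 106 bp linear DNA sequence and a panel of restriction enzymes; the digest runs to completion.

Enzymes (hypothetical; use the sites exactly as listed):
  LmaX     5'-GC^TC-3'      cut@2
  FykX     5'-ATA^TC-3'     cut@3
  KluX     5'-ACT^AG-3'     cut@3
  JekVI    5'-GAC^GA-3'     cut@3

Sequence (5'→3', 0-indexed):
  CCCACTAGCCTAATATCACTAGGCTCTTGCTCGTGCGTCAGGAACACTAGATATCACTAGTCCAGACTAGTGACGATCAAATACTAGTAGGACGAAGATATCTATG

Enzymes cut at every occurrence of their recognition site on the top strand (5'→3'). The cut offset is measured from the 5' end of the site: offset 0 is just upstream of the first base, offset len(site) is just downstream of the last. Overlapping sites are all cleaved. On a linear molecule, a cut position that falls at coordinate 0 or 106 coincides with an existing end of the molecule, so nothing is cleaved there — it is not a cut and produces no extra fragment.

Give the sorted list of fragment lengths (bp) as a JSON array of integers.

[4,5,5,5,6,6,6,6,7,8,9,10,11,18]

Scan for sites:
  LmaX (GCTC, off=2): starts [22, 28] → cuts [24, 30]
  FykX (ATATC, off=3): starts [12, 50, 97] → cuts [15, 53, 100]
  KluX (ACTAG, off=3): starts [3, 17, 45, 55, 65, 82] → cuts [6, 20, 48, 58, 68, 85]
  JekVI (GACGA, off=3): starts [71, 90] → cuts [74, 93]

All cut coordinates (distinct, sorted): [6, 15, 20, 24, 30, 48, 53, 58, 68, 74, 85, 93, 100]

Fragment lengths:
  [0,6): 6 bp
  [6,15): 9 bp
  [15,20): 5 bp
  [20,24): 4 bp
  [24,30): 6 bp
  [30,48): 18 bp
  [48,53): 5 bp
  [53,58): 5 bp
  [58,68): 10 bp
  [68,74): 6 bp
  [74,85): 11 bp
  [85,93): 8 bp
  [93,100): 7 bp
  [100,106): 6 bp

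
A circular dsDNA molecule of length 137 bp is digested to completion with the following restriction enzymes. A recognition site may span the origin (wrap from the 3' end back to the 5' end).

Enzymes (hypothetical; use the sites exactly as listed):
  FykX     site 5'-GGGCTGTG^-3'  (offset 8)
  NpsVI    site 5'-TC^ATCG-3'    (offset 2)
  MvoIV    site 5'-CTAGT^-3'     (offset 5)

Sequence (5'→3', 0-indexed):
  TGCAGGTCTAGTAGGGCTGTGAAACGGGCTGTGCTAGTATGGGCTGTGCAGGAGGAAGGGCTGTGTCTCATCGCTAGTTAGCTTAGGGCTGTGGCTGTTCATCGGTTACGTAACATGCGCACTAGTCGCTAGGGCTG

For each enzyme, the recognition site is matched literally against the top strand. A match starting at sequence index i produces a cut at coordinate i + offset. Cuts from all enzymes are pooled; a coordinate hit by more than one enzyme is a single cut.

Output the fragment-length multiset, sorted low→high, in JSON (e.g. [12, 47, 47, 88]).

Site scan:
  FykX (GGGCTGTG, off=8): starts [13, 25, 40, 57, 85, 131] → cuts [2, 21, 33, 48, 65, 93]
  NpsVI (TCATCG, off=2): starts [67, 98] → cuts [69, 100]
  MvoIV (CTAGT, off=5): starts [7, 33, 73, 121] → cuts [12, 38, 78, 126]

All cut coordinates (distinct, sorted): [2, 12, 21, 33, 38, 48, 65, 69, 78, 93, 100, 126]

Fragment lengths:
  2→12: 10 bp
  12→21: 9 bp
  21→33: 12 bp
  33→38: 5 bp
  38→48: 10 bp
  48→65: 17 bp
  65→69: 4 bp
  69→78: 9 bp
  78→93: 15 bp
  93→100: 7 bp
  100→126: 26 bp
  126→2 (wrap): 137-126+2 = 13 bp

[4,5,7,9,9,10,10,12,13,15,17,26]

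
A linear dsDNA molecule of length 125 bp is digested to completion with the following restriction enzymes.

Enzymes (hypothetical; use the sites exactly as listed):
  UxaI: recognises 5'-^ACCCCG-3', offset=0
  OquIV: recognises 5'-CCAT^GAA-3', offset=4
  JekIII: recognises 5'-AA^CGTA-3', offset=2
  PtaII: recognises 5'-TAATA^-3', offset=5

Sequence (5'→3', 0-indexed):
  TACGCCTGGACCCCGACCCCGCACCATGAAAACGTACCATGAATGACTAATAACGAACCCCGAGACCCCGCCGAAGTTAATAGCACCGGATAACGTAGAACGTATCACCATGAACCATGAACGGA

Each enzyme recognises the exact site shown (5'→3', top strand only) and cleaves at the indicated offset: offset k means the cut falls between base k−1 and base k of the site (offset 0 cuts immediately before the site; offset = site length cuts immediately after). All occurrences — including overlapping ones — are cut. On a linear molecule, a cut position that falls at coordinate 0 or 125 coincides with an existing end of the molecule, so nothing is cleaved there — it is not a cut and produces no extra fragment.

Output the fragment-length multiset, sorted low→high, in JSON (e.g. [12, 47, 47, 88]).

[4,5,6,7,7,7,8,8,9,11,11,12,12,18]

Scan for sites:
  UxaI (ACCCCG, off=0): starts [9, 15, 56, 64] → cuts [9, 15, 56, 64]
  OquIV (CCATGAA, off=4): starts [23, 36, 107, 114] → cuts [27, 40, 111, 118]
  JekIII (AACGTA, off=2): starts [30, 91, 98] → cuts [32, 93, 100]
  PtaII (TAATA, off=5): starts [47, 77] → cuts [52, 82]

All cut coordinates (distinct, sorted): [9, 15, 27, 32, 40, 52, 56, 64, 82, 93, 100, 111, 118]

Fragment lengths:
  [0,9): 9 bp
  [9,15): 6 bp
  [15,27): 12 bp
  [27,32): 5 bp
  [32,40): 8 bp
  [40,52): 12 bp
  [52,56): 4 bp
  [56,64): 8 bp
  [64,82): 18 bp
  [82,93): 11 bp
  [93,100): 7 bp
  [100,111): 11 bp
  [111,118): 7 bp
  [118,125): 7 bp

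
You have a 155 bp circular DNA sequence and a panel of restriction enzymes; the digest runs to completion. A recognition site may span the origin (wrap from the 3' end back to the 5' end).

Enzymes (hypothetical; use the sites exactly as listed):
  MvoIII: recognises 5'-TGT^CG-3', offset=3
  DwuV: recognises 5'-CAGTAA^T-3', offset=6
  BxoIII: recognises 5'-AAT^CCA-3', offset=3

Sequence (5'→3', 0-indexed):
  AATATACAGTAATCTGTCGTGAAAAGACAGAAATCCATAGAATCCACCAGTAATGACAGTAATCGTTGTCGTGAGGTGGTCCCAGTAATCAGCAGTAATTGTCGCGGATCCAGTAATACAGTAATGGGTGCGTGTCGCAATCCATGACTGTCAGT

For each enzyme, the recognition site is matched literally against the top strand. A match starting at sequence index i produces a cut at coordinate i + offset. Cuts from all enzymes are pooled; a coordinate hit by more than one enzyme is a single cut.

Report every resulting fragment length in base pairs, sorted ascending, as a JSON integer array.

[4,5,6,7,8,9,9,10,10,10,11,14,16,17,19]

Scan for sites:
  MvoIII (TGTCG, off=3): starts [14, 66, 99, 132] → cuts [17, 69, 102, 135]
  DwuV (CAGTAAT, off=6): starts [6, 47, 56, 82, 92, 110, 118, 151] → cuts [2, 12, 53, 62, 88, 98, 116, 124]
  BxoIII (AATCCA, off=3): starts [31, 40, 138] → cuts [34, 43, 141]

All cut coordinates (distinct, sorted): [2, 12, 17, 34, 43, 53, 62, 69, 88, 98, 102, 116, 124, 135, 141]

Fragments:
  2→12: 10 bp
  12→17: 5 bp
  17→34: 17 bp
  34→43: 9 bp
  43→53: 10 bp
  53→62: 9 bp
  62→69: 7 bp
  69→88: 19 bp
  88→98: 10 bp
  98→102: 4 bp
  102→116: 14 bp
  116→124: 8 bp
  124→135: 11 bp
  135→141: 6 bp
  141→2 (wrap): 155-141+2 = 16 bp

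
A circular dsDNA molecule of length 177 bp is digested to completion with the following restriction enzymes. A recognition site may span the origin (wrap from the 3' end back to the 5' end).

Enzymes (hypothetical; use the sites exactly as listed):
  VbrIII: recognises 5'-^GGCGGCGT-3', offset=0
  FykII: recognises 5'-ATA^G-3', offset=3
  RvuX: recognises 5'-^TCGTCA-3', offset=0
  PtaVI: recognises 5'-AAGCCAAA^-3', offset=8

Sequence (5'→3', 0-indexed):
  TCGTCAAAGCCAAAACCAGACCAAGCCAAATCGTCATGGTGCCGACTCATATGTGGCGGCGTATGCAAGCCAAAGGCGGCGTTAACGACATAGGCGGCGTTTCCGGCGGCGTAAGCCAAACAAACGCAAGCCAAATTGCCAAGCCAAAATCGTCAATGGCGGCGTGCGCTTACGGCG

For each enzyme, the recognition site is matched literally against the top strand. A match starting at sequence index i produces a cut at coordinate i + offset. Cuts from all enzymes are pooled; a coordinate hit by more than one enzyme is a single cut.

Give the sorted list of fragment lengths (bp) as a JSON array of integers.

[1,8,12,13,14,15,16,16,18,20,20,24]

Scan for sites:
  VbrIII (GGCGGCGT, off=0): starts [54, 74, 92, 104, 157] → cuts [54, 74, 92, 104, 157]
  FykII (ATAG, off=3): starts [89] → cuts [92]
  RvuX (TCGTCA, off=0): starts [0, 30, 149] → cuts [0, 30, 149]
  PtaVI (AAGCCAAA, off=8): starts [6, 22, 66, 112, 127, 140] → cuts [14, 30, 74, 120, 135, 148]

Pooled cuts: [0, 14, 30, 54, 74, 92, 104, 120, 135, 148, 149, 157]

Fragment lengths:
  0→14: 14 bp
  14→30: 16 bp
  30→54: 24 bp
  54→74: 20 bp
  74→92: 18 bp
  92→104: 12 bp
  104→120: 16 bp
  120→135: 15 bp
  135→148: 13 bp
  148→149: 1 bp
  149→157: 8 bp
  157→0 (wrap): 177-157+0 = 20 bp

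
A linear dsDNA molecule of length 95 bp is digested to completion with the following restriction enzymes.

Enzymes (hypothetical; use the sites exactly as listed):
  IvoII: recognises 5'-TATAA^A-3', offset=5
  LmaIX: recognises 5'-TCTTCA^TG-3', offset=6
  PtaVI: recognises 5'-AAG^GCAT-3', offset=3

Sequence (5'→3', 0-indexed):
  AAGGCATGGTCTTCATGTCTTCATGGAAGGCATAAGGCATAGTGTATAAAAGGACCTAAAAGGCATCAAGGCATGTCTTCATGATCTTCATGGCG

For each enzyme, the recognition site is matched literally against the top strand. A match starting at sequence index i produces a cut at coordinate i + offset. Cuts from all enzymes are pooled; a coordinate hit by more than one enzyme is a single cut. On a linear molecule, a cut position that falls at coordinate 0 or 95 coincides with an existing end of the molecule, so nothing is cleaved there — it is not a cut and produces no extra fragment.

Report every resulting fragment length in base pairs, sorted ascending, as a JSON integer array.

Per-enzyme occurrences:
  IvoII (TATAAA, off=5): starts [44] → cuts [49]
  LmaIX (TCTTCATG, off=6): starts [9, 17, 75, 84] → cuts [15, 23, 81, 90]
  PtaVI (AAGGCAT, off=3): starts [0, 26, 33, 59, 67] → cuts [3, 29, 36, 62, 70]

All cut coordinates (distinct, sorted): [3, 15, 23, 29, 36, 49, 62, 70, 81, 90]

Fragment lengths:
  [0,3): 3 bp
  [3,15): 12 bp
  [15,23): 8 bp
  [23,29): 6 bp
  [29,36): 7 bp
  [36,49): 13 bp
  [49,62): 13 bp
  [62,70): 8 bp
  [70,81): 11 bp
  [81,90): 9 bp
  [90,95): 5 bp

[3,5,6,7,8,8,9,11,12,13,13]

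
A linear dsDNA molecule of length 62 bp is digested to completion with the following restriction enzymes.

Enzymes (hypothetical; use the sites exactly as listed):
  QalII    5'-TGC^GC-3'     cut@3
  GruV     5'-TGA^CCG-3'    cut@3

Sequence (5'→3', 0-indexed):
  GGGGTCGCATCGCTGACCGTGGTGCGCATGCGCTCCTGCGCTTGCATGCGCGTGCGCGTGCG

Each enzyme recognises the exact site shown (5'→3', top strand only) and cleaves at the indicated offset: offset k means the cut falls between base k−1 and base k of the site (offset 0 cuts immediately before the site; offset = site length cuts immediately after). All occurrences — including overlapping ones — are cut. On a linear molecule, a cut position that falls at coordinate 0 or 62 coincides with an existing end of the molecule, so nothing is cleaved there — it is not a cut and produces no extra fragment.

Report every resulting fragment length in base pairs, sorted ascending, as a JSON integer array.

[6,6,7,8,9,10,16]

Scan for sites:
  QalII TGCGC/3: at [22, 28, 36, 46, 52] ⇒ [25, 31, 39, 49, 55]
  GruV TGACCG/3: at [13] ⇒ [16]

All cut coordinates (distinct, sorted): [16, 25, 31, 39, 49, 55]

Fragment lengths:
  [0,16): 16 bp
  [16,25): 9 bp
  [25,31): 6 bp
  [31,39): 8 bp
  [39,49): 10 bp
  [49,55): 6 bp
  [55,62): 7 bp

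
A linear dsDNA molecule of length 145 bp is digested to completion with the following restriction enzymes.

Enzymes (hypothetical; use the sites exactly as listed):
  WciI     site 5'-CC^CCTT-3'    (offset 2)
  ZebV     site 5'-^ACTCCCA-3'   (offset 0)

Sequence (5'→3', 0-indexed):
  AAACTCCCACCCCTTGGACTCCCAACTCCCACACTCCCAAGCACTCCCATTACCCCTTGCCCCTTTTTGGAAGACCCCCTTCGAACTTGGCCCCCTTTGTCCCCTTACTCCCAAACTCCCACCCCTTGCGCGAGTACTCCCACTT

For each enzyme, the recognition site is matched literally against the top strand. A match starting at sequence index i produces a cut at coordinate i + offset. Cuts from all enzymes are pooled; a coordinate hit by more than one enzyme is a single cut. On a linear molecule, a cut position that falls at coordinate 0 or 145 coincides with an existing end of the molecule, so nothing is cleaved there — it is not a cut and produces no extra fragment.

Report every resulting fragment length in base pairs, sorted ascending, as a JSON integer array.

[2,4,6,7,7,8,8,9,9,9,10,10,12,12,16,16]

Site scan:
  WciI CCCCTT/2: at [9, 52, 59, 75, 91, 100, 121] ⇒ [11, 54, 61, 77, 93, 102, 123]
  ZebV ACTCCCA/0: at [2, 17, 24, 32, 42, 106, 114, 135] ⇒ [2, 17, 24, 32, 42, 106, 114, 135]

Pooled cuts: [2, 11, 17, 24, 32, 42, 54, 61, 77, 93, 102, 106, 114, 123, 135]

Fragments:
  [0,2): 2 bp
  [2,11): 9 bp
  [11,17): 6 bp
  [17,24): 7 bp
  [24,32): 8 bp
  [32,42): 10 bp
  [42,54): 12 bp
  [54,61): 7 bp
  [61,77): 16 bp
  [77,93): 16 bp
  [93,102): 9 bp
  [102,106): 4 bp
  [106,114): 8 bp
  [114,123): 9 bp
  [123,135): 12 bp
  [135,145): 10 bp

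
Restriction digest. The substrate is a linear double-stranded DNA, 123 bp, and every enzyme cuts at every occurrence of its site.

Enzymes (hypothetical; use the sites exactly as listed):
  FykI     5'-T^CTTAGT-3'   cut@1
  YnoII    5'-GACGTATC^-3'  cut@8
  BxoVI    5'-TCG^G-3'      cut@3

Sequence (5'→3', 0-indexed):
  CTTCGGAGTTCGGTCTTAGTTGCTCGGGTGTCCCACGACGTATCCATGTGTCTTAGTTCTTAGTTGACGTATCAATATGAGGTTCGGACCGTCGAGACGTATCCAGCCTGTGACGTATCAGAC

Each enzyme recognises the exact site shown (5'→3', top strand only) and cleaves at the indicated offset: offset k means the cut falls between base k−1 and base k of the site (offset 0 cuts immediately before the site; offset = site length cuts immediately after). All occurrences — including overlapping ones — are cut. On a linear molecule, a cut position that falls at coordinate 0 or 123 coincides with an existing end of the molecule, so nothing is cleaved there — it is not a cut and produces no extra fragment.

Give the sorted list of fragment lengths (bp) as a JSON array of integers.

[2,4,5,7,7,7,12,13,15,16,17,18]

Scan for sites:
  FykI (TCTTAGT, off=1): starts [13, 50, 57] → cuts [14, 51, 58]
  YnoII (GACGTATC, off=8): starts [36, 65, 95, 111] → cuts [44, 73, 103, 119]
  BxoVI (TCGG, off=3): starts [2, 9, 23, 83] → cuts [5, 12, 26, 86]

Pooled cuts: [5, 12, 14, 26, 44, 51, 58, 73, 86, 103, 119]

Fragment lengths:
  [0,5): 5 bp
  [5,12): 7 bp
  [12,14): 2 bp
  [14,26): 12 bp
  [26,44): 18 bp
  [44,51): 7 bp
  [51,58): 7 bp
  [58,73): 15 bp
  [73,86): 13 bp
  [86,103): 17 bp
  [103,119): 16 bp
  [119,123): 4 bp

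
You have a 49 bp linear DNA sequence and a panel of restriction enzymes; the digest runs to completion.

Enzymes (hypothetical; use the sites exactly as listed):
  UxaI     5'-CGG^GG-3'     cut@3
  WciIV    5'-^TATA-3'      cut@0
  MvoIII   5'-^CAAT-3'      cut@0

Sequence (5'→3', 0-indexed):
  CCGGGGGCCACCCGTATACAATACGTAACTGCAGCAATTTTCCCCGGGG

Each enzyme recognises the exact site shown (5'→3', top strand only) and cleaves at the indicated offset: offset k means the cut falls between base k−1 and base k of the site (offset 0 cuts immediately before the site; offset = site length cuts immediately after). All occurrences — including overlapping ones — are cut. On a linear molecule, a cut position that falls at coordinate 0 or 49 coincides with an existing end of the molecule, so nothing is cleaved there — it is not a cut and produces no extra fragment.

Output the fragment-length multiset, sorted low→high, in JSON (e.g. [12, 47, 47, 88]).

Site scan:
  UxaI (CGGGG, off=3): starts [1, 44] → cuts [4, 47]
  WciIV (TATA, off=0): starts [14] → cuts [14]
  MvoIII (CAAT, off=0): starts [18, 34] → cuts [18, 34]

All cut coordinates (distinct, sorted): [4, 14, 18, 34, 47]

Fragment lengths:
  [0,4): 4 bp
  [4,14): 10 bp
  [14,18): 4 bp
  [18,34): 16 bp
  [34,47): 13 bp
  [47,49): 2 bp

[2,4,4,10,13,16]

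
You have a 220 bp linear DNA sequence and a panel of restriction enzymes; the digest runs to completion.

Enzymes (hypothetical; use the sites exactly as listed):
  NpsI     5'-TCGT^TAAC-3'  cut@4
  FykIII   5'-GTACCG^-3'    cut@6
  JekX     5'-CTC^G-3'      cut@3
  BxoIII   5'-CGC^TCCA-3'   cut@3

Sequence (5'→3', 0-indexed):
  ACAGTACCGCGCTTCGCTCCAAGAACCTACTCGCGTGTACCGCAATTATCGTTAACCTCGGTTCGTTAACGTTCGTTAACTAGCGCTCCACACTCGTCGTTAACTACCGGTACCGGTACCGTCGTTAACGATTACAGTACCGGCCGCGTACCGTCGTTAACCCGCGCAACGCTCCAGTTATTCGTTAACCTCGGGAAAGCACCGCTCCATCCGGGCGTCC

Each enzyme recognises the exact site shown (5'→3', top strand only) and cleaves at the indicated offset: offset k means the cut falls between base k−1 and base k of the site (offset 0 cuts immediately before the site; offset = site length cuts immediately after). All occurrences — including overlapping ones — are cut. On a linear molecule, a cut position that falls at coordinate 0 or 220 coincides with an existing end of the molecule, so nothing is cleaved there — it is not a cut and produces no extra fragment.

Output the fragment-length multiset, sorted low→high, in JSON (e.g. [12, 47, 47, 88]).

[4,4,5,6,7,7,7,8,9,9,10,10,10,10,11,13,13,15,15,15,15,17]

Site scan:
  NpsI TCGTTAAC/4: at [48, 62, 72, 96, 121, 153, 181] ⇒ [52, 66, 76, 100, 125, 157, 185]
  FykIII GTACCG/6: at [3, 36, 109, 115, 136, 147] ⇒ [9, 42, 115, 121, 142, 153]
  JekX CTCG/3: at [29, 56, 92, 189] ⇒ [32, 59, 95, 192]
  BxoIII CGCTCCA/3: at [14, 83, 169, 202] ⇒ [17, 86, 172, 205]

Pooled cuts: [9, 17, 32, 42, 52, 59, 66, 76, 86, 95, 100, 115, 121, 125, 142, 153, 157, 172, 185, 192, 205]

Fragments:
  [0,9): 9 bp
  [9,17): 8 bp
  [17,32): 15 bp
  [32,42): 10 bp
  [42,52): 10 bp
  [52,59): 7 bp
  [59,66): 7 bp
  [66,76): 10 bp
  [76,86): 10 bp
  [86,95): 9 bp
  [95,100): 5 bp
  [100,115): 15 bp
  [115,121): 6 bp
  [121,125): 4 bp
  [125,142): 17 bp
  [142,153): 11 bp
  [153,157): 4 bp
  [157,172): 15 bp
  [172,185): 13 bp
  [185,192): 7 bp
  [192,205): 13 bp
  [205,220): 15 bp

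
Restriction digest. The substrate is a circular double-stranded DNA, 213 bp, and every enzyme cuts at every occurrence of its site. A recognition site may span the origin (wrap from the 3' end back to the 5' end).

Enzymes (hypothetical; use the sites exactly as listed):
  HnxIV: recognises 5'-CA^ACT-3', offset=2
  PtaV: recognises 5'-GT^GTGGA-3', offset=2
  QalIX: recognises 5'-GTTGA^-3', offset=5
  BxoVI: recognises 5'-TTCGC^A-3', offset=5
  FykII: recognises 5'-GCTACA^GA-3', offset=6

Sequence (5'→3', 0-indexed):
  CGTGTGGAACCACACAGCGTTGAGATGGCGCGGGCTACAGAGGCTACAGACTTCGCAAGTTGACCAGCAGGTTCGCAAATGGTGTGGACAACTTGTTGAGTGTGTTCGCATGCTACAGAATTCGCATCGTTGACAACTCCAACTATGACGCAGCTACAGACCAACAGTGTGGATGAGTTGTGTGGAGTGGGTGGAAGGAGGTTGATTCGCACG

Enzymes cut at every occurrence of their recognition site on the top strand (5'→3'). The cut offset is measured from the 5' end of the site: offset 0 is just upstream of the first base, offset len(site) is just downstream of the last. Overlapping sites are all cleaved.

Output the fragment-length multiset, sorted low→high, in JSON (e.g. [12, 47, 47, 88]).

[2,5,6,6,7,7,7,8,8,8,8,9,9,10,10,13,13,16,17,20,24]

Scan for sites:
  HnxIV (CAACT, off=2): starts [88, 133, 139] → cuts [90, 135, 141]
  PtaV (GTGTGGA, off=2): starts [1, 81, 166, 179] → cuts [3, 83, 168, 181]
  QalIX (GTTGA, off=5): starts [18, 58, 94, 128, 200] → cuts [23, 63, 99, 133, 205]
  BxoVI (TTCGCA, off=5): starts [51, 71, 104, 120, 205] → cuts [56, 76, 109, 125, 210]
  FykII (GCTACAGA, off=6): starts [33, 42, 111, 152] → cuts [39, 48, 117, 158]

Pooled cuts: [3, 23, 39, 48, 56, 63, 76, 83, 90, 99, 109, 117, 125, 133, 135, 141, 158, 168, 181, 205, 210]

Fragments:
  3→23: 20 bp
  23→39: 16 bp
  39→48: 9 bp
  48→56: 8 bp
  56→63: 7 bp
  63→76: 13 bp
  76→83: 7 bp
  83→90: 7 bp
  90→99: 9 bp
  99→109: 10 bp
  109→117: 8 bp
  117→125: 8 bp
  125→133: 8 bp
  133→135: 2 bp
  135→141: 6 bp
  141→158: 17 bp
  158→168: 10 bp
  168→181: 13 bp
  181→205: 24 bp
  205→210: 5 bp
  210→3 (wrap): 213-210+3 = 6 bp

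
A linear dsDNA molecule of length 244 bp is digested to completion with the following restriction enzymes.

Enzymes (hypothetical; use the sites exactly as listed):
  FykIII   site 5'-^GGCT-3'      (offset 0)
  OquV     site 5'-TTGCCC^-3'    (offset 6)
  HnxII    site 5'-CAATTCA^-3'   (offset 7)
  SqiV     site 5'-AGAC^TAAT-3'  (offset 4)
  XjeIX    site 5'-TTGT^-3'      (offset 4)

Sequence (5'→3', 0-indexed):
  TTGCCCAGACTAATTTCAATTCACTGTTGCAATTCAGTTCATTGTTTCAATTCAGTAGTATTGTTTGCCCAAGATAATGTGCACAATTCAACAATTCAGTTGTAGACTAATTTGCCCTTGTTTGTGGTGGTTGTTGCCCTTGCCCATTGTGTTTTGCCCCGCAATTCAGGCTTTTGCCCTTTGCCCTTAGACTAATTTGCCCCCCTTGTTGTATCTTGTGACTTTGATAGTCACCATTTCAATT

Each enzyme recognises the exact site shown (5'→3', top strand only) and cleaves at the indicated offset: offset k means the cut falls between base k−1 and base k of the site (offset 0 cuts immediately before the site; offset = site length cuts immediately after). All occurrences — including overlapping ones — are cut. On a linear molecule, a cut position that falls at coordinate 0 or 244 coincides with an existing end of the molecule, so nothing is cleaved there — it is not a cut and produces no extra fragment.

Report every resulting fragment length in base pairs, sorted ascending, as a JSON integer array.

Per-enzyme occurrences:
  FykIII GGCT/0: at [168] ⇒ [168]
  OquV TTGCCC/6: at [0, 64, 111, 133, 139, 153, 173, 180, 196] ⇒ [6, 70, 117, 139, 145, 159, 179, 186, 202]
  HnxII CAATTCA/7: at [16, 29, 47, 83, 91, 161] ⇒ [23, 36, 54, 90, 98, 168]
  SqiV AGACTAAT/4: at [6, 103, 188] ⇒ [10, 107, 192]
  XjeIX TTGT/4: at [41, 60, 99, 117, 121, 130, 146, 205, 208, 215] ⇒ [45, 64, 103, 121, 125, 134, 150, 209, 212, 219]

All cut coordinates (distinct, sorted): [6, 10, 23, 36, 45, 54, 64, 70, 90, 98, 103, 107, 117, 121, 125, 134, 139, 145, 150, 159, 168, 179, 186, 192, 202, 209, 212, 219]

Fragments:
  [0,6): 6 bp
  [6,10): 4 bp
  [10,23): 13 bp
  [23,36): 13 bp
  [36,45): 9 bp
  [45,54): 9 bp
  [54,64): 10 bp
  [64,70): 6 bp
  [70,90): 20 bp
  [90,98): 8 bp
  [98,103): 5 bp
  [103,107): 4 bp
  [107,117): 10 bp
  [117,121): 4 bp
  [121,125): 4 bp
  [125,134): 9 bp
  [134,139): 5 bp
  [139,145): 6 bp
  [145,150): 5 bp
  [150,159): 9 bp
  [159,168): 9 bp
  [168,179): 11 bp
  [179,186): 7 bp
  [186,192): 6 bp
  [192,202): 10 bp
  [202,209): 7 bp
  [209,212): 3 bp
  [212,219): 7 bp
  [219,244): 25 bp

[3,4,4,4,4,5,5,5,6,6,6,6,7,7,7,8,9,9,9,9,9,10,10,10,11,13,13,20,25]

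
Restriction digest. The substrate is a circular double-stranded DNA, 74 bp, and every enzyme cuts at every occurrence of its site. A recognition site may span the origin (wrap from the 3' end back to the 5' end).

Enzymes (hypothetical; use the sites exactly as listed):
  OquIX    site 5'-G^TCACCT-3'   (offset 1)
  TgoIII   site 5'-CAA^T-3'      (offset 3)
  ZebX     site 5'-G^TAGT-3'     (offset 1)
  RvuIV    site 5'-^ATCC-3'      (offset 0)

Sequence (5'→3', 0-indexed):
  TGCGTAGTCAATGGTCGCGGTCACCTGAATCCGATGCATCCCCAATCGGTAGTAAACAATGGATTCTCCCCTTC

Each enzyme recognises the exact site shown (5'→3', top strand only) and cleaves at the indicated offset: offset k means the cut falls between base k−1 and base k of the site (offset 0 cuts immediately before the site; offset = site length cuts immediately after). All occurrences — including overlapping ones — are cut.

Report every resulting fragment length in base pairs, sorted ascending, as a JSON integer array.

[4,7,8,8,9,9,10,19]

Scan for sites:
  OquIX (GTCACCT, off=1): starts [19] → cuts [20]
  TgoIII (CAAT, off=3): starts [8, 42, 56] → cuts [11, 45, 59]
  ZebX (GTAGT, off=1): starts [3, 48] → cuts [4, 49]
  RvuIV (ATCC, off=0): starts [28, 37] → cuts [28, 37]

Pooled cuts: [4, 11, 20, 28, 37, 45, 49, 59]

Fragments:
  4→11: 7 bp
  11→20: 9 bp
  20→28: 8 bp
  28→37: 9 bp
  37→45: 8 bp
  45→49: 4 bp
  49→59: 10 bp
  59→4 (wrap): 74-59+4 = 19 bp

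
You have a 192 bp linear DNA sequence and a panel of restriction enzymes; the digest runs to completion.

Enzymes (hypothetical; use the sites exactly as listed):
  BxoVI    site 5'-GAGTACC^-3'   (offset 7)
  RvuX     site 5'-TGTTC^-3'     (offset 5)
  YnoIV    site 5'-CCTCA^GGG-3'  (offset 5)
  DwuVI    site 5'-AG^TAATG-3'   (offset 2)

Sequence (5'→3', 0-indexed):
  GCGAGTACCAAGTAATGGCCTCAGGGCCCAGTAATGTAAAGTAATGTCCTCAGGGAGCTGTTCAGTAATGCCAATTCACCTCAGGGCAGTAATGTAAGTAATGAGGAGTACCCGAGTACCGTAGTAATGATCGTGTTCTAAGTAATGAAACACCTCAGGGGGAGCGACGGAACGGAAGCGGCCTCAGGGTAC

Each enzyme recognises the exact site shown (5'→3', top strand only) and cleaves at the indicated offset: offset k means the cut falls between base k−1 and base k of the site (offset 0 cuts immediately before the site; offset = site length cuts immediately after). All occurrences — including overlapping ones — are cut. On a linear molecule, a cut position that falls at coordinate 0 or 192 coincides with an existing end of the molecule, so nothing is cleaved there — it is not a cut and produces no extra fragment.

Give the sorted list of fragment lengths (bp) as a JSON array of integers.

[2,3,4,4,6,6,8,8,9,9,10,11,11,11,14,14,15,18,29]

Scan for sites:
  BxoVI GAGTACC/7: at [2, 105, 113] ⇒ [9, 112, 120]
  RvuX TGTTC/5: at [58, 133] ⇒ [63, 138]
  YnoIV CCTCAGGG/5: at [18, 47, 78, 152, 181] ⇒ [23, 52, 83, 157, 186]
  DwuVI AGTAATG/2: at [10, 29, 39, 63, 87, 96, 122, 140] ⇒ [12, 31, 41, 65, 89, 98, 124, 142]

All cut coordinates (distinct, sorted): [9, 12, 23, 31, 41, 52, 63, 65, 83, 89, 98, 112, 120, 124, 138, 142, 157, 186]

Fragment lengths:
  [0,9): 9 bp
  [9,12): 3 bp
  [12,23): 11 bp
  [23,31): 8 bp
  [31,41): 10 bp
  [41,52): 11 bp
  [52,63): 11 bp
  [63,65): 2 bp
  [65,83): 18 bp
  [83,89): 6 bp
  [89,98): 9 bp
  [98,112): 14 bp
  [112,120): 8 bp
  [120,124): 4 bp
  [124,138): 14 bp
  [138,142): 4 bp
  [142,157): 15 bp
  [157,186): 29 bp
  [186,192): 6 bp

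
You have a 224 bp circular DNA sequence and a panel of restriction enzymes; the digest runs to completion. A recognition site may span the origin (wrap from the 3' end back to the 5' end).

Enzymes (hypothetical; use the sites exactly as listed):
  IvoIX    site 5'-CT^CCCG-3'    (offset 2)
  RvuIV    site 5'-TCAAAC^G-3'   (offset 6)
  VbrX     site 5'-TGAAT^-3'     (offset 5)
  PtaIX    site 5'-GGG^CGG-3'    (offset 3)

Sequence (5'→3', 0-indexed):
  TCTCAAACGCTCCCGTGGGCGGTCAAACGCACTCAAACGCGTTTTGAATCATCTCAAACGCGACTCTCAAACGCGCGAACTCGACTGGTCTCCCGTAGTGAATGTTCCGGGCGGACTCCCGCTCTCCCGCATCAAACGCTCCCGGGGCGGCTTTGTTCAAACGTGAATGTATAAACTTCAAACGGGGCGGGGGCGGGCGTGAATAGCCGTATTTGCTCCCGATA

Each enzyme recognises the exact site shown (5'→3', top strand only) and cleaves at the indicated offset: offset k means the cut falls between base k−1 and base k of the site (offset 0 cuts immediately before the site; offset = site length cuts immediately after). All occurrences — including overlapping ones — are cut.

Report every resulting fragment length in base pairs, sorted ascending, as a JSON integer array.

Site scan:
  IvoIX (CTCCCG, off=2): starts [9, 89, 115, 123, 138, 215] → cuts [11, 91, 117, 125, 140, 217]
  RvuIV (TCAAACG, off=6): starts [2, 22, 32, 53, 66, 131, 156, 177] → cuts [8, 28, 38, 59, 72, 137, 162, 183]
  VbrX (TGAAT, off=5): starts [44, 98, 163, 199] → cuts [49, 103, 168, 204]
  PtaIX (GGGCGG, off=3): starts [16, 108, 144, 184, 190] → cuts [19, 111, 147, 187, 193]

Pooled cuts: [8, 11, 19, 28, 38, 49, 59, 72, 91, 103, 111, 117, 125, 137, 140, 147, 162, 168, 183, 187, 193, 204, 217]

Fragments:
  8→11: 3 bp
  11→19: 8 bp
  19→28: 9 bp
  28→38: 10 bp
  38→49: 11 bp
  49→59: 10 bp
  59→72: 13 bp
  72→91: 19 bp
  91→103: 12 bp
  103→111: 8 bp
  111→117: 6 bp
  117→125: 8 bp
  125→137: 12 bp
  137→140: 3 bp
  140→147: 7 bp
  147→162: 15 bp
  162→168: 6 bp
  168→183: 15 bp
  183→187: 4 bp
  187→193: 6 bp
  193→204: 11 bp
  204→217: 13 bp
  217→8 (wrap): 224-217+8 = 15 bp

[3,3,4,6,6,6,7,8,8,8,9,10,10,11,11,12,12,13,13,15,15,15,19]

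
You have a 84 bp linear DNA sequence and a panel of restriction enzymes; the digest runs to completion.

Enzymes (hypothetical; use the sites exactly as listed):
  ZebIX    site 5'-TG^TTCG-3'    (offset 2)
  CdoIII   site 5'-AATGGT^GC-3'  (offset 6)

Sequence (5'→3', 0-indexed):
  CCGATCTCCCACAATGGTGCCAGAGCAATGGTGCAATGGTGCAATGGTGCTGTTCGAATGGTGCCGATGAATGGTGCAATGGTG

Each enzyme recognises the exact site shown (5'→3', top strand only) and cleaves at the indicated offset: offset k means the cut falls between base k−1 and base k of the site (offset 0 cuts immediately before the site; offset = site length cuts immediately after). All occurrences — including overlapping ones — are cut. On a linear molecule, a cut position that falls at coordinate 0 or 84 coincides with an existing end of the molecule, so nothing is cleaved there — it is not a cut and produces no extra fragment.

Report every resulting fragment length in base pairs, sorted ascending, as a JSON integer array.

[4,8,8,9,10,13,14,18]

Scan for sites:
  ZebIX (TGTTCG, off=2): starts [50] → cuts [52]
  CdoIII (AATGGTGC, off=6): starts [12, 26, 34, 42, 56, 69] → cuts [18, 32, 40, 48, 62, 75]

All cut coordinates (distinct, sorted): [18, 32, 40, 48, 52, 62, 75]

Fragments:
  [0,18): 18 bp
  [18,32): 14 bp
  [32,40): 8 bp
  [40,48): 8 bp
  [48,52): 4 bp
  [52,62): 10 bp
  [62,75): 13 bp
  [75,84): 9 bp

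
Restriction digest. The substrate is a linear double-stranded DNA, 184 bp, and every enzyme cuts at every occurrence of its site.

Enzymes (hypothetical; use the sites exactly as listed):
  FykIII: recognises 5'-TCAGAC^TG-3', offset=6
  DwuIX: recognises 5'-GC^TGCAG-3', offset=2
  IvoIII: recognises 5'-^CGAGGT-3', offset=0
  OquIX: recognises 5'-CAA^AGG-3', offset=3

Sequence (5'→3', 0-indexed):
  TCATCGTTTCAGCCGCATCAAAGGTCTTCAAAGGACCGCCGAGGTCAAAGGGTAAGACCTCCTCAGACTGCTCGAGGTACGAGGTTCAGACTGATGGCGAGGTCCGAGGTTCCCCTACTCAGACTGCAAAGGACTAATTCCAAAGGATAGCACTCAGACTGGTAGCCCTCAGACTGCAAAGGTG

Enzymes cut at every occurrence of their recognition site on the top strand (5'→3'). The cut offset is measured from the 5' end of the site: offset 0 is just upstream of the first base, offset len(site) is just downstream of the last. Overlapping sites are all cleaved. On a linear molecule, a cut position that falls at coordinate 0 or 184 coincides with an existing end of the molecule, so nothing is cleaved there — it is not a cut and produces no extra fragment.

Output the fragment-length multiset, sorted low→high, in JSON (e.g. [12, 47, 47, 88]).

[4,5,5,5,6,7,7,8,9,10,12,14,15,16,20,20,21]

Site scan:
  FykIII (TCAGACTG, off=6): starts [62, 85, 118, 153, 168] → cuts [68, 91, 124, 159, 174]
  DwuIX (GCTGCAG, off=2): no sites
  IvoIII (CGAGGT, off=0): starts [39, 72, 79, 97, 104] → cuts [39, 72, 79, 97, 104]
  OquIX (CAAAGG, off=3): starts [18, 28, 45, 126, 140, 176] → cuts [21, 31, 48, 129, 143, 179]

Pooled cuts: [21, 31, 39, 48, 68, 72, 79, 91, 97, 104, 124, 129, 143, 159, 174, 179]

Fragments:
  [0,21): 21 bp
  [21,31): 10 bp
  [31,39): 8 bp
  [39,48): 9 bp
  [48,68): 20 bp
  [68,72): 4 bp
  [72,79): 7 bp
  [79,91): 12 bp
  [91,97): 6 bp
  [97,104): 7 bp
  [104,124): 20 bp
  [124,129): 5 bp
  [129,143): 14 bp
  [143,159): 16 bp
  [159,174): 15 bp
  [174,179): 5 bp
  [179,184): 5 bp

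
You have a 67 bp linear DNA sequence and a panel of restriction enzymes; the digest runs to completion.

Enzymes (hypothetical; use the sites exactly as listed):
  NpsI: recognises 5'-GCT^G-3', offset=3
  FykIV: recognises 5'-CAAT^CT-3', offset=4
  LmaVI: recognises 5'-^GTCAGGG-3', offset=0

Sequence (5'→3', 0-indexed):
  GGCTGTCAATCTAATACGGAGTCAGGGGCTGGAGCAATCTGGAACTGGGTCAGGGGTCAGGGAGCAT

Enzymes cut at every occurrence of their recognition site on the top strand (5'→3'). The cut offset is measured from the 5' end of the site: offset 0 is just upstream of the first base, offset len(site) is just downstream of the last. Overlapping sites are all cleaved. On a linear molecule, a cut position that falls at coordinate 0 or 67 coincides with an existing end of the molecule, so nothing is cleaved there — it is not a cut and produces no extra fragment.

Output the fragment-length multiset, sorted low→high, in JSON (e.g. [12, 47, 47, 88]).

[4,6,7,8,10,10,10,12]

Site scan:
  NpsI GCTG/3: at [1, 27] ⇒ [4, 30]
  FykIV CAATCT/4: at [6, 34] ⇒ [10, 38]
  LmaVI GTCAGGG/0: at [20, 48, 55] ⇒ [20, 48, 55]

Pooled cuts: [4, 10, 20, 30, 38, 48, 55]

Fragment lengths:
  [0,4): 4 bp
  [4,10): 6 bp
  [10,20): 10 bp
  [20,30): 10 bp
  [30,38): 8 bp
  [38,48): 10 bp
  [48,55): 7 bp
  [55,67): 12 bp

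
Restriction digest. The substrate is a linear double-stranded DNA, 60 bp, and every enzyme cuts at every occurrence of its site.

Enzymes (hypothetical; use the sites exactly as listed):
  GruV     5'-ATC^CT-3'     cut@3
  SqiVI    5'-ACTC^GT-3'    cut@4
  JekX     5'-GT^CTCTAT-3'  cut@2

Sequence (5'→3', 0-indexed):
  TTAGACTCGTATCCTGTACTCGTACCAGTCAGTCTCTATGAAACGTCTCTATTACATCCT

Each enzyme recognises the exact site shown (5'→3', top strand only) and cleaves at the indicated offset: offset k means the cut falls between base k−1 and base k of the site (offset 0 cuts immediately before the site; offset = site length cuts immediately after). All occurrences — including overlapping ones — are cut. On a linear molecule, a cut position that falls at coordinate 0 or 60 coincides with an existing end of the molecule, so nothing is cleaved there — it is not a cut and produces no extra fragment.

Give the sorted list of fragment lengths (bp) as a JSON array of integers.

Per-enzyme occurrences:
  GruV (ATCCT, off=3): starts [10, 55] → cuts [13, 58]
  SqiVI (ACTCGT, off=4): starts [4, 17] → cuts [8, 21]
  JekX (GTCTCTAT, off=2): starts [31, 44] → cuts [33, 46]

Pooled cuts: [8, 13, 21, 33, 46, 58]

Fragments:
  [0,8): 8 bp
  [8,13): 5 bp
  [13,21): 8 bp
  [21,33): 12 bp
  [33,46): 13 bp
  [46,58): 12 bp
  [58,60): 2 bp

[2,5,8,8,12,12,13]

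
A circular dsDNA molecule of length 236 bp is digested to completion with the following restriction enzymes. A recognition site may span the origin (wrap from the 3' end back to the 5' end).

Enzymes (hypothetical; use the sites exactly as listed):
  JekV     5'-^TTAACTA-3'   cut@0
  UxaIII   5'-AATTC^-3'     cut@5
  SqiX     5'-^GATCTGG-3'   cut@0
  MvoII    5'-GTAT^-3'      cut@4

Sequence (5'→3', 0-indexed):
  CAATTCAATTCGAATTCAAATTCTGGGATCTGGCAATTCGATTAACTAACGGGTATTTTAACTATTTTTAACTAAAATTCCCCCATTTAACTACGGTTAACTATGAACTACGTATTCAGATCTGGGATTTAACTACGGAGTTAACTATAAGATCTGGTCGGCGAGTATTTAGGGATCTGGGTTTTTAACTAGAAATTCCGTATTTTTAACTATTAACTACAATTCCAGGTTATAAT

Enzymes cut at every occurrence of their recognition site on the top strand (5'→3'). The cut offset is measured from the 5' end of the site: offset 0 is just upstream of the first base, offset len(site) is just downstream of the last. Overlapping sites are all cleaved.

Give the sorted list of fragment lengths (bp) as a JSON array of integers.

[1,2,2,3,3,5,5,5,6,6,6,7,10,10,10,10,11,12,13,13,13,14,15,17,18,19]

Per-enzyme occurrences:
  JekV (TTAACTA, off=0): starts [41, 57, 67, 86, 96, 128, 140, 184, 205, 212] → cuts [41, 57, 67, 86, 96, 128, 140, 184, 205, 212]
  UxaIII (AATTC, off=5): starts [1, 6, 12, 18, 34, 75, 193, 220] → cuts [6, 11, 17, 23, 39, 80, 198, 225]
  SqiX (GATCTGG, off=0): starts [26, 118, 150, 173] → cuts [26, 118, 150, 173]
  MvoII (GTAT, off=4): starts [52, 111, 164, 199] → cuts [56, 115, 168, 203]

Pooled cuts: [6, 11, 17, 23, 26, 39, 41, 56, 57, 67, 80, 86, 96, 115, 118, 128, 140, 150, 168, 173, 184, 198, 203, 205, 212, 225]

Fragments:
  6→11: 5 bp
  11→17: 6 bp
  17→23: 6 bp
  23→26: 3 bp
  26→39: 13 bp
  39→41: 2 bp
  41→56: 15 bp
  56→57: 1 bp
  57→67: 10 bp
  67→80: 13 bp
  80→86: 6 bp
  86→96: 10 bp
  96→115: 19 bp
  115→118: 3 bp
  118→128: 10 bp
  128→140: 12 bp
  140→150: 10 bp
  150→168: 18 bp
  168→173: 5 bp
  173→184: 11 bp
  184→198: 14 bp
  198→203: 5 bp
  203→205: 2 bp
  205→212: 7 bp
  212→225: 13 bp
  225→6 (wrap): 236-225+6 = 17 bp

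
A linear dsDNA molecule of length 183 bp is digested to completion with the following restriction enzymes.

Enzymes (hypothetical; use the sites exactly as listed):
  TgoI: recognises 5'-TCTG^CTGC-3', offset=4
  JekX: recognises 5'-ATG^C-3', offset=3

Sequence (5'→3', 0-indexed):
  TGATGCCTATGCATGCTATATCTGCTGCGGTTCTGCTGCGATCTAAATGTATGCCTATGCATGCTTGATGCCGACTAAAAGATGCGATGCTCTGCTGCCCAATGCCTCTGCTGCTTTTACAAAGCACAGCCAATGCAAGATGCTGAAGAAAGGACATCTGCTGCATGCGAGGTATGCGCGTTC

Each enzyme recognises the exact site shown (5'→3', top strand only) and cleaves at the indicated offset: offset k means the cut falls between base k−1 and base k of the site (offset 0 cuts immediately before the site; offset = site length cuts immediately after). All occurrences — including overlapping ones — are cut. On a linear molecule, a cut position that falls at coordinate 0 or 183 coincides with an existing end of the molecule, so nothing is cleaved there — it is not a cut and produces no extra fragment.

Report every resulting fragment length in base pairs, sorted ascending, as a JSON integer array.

Site scan:
  TgoI TCTGCTGC/4: at [20, 31, 90, 106, 156] ⇒ [24, 35, 94, 110, 160]
  JekX ATGC/3: at [2, 8, 12, 50, 56, 60, 67, 81, 86, 101, 132, 139, 164, 173] ⇒ [5, 11, 15, 53, 59, 63, 70, 84, 89, 104, 135, 142, 167, 176]

Pooled cuts: [5, 11, 15, 24, 35, 53, 59, 63, 70, 84, 89, 94, 104, 110, 135, 142, 160, 167, 176]

Fragment lengths:
  [0,5): 5 bp
  [5,11): 6 bp
  [11,15): 4 bp
  [15,24): 9 bp
  [24,35): 11 bp
  [35,53): 18 bp
  [53,59): 6 bp
  [59,63): 4 bp
  [63,70): 7 bp
  [70,84): 14 bp
  [84,89): 5 bp
  [89,94): 5 bp
  [94,104): 10 bp
  [104,110): 6 bp
  [110,135): 25 bp
  [135,142): 7 bp
  [142,160): 18 bp
  [160,167): 7 bp
  [167,176): 9 bp
  [176,183): 7 bp

[4,4,5,5,5,6,6,6,7,7,7,7,9,9,10,11,14,18,18,25]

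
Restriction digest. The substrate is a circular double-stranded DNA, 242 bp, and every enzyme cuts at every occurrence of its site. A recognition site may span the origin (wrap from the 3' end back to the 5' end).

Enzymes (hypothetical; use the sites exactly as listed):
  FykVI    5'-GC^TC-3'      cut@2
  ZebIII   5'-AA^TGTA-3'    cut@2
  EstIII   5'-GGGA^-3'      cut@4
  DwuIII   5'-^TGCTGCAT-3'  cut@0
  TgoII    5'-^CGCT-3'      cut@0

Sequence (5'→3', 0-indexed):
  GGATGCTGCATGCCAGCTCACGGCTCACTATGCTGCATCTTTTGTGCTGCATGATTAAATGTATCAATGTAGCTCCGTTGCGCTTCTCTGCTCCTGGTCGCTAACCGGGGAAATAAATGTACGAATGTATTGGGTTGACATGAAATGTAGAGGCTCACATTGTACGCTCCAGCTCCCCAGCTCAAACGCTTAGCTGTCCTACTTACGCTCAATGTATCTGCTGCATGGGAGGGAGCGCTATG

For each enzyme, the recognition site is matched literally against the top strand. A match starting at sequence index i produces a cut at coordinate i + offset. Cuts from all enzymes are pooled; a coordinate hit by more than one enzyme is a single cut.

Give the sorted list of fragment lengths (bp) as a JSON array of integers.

Scan for sites:
  FykVI (GCTC, off=2): starts [15, 22, 71, 89, 152, 165, 171, 179, 206] → cuts [17, 24, 73, 91, 154, 167, 173, 181, 208]
  ZebIII (AATGTA, off=2): starts [57, 65, 115, 123, 143, 210] → cuts [59, 67, 117, 125, 145, 212]
  EstIII (GGGA, off=4): starts [107, 226, 230, 241] → cuts [3, 111, 230, 234]
  DwuIII (TGCTGCAT, off=0): starts [3, 30, 44, 218] → cuts [3, 30, 44, 218]
  TgoII (CGCT, off=0): starts [80, 98, 164, 186, 205, 235] → cuts [80, 98, 164, 186, 205, 235]

All cut coordinates (distinct, sorted): [3, 17, 24, 30, 44, 59, 67, 73, 80, 91, 98, 111, 117, 125, 145, 154, 164, 167, 173, 181, 186, 205, 208, 212, 218, 230, 234, 235]

Fragment lengths:
  3→17: 14 bp
  17→24: 7 bp
  24→30: 6 bp
  30→44: 14 bp
  44→59: 15 bp
  59→67: 8 bp
  67→73: 6 bp
  73→80: 7 bp
  80→91: 11 bp
  91→98: 7 bp
  98→111: 13 bp
  111→117: 6 bp
  117→125: 8 bp
  125→145: 20 bp
  145→154: 9 bp
  154→164: 10 bp
  164→167: 3 bp
  167→173: 6 bp
  173→181: 8 bp
  181→186: 5 bp
  186→205: 19 bp
  205→208: 3 bp
  208→212: 4 bp
  212→218: 6 bp
  218→230: 12 bp
  230→234: 4 bp
  234→235: 1 bp
  235→3 (wrap): 242-235+3 = 10 bp

[1,3,3,4,4,5,6,6,6,6,6,7,7,7,8,8,8,9,10,10,11,12,13,14,14,15,19,20]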